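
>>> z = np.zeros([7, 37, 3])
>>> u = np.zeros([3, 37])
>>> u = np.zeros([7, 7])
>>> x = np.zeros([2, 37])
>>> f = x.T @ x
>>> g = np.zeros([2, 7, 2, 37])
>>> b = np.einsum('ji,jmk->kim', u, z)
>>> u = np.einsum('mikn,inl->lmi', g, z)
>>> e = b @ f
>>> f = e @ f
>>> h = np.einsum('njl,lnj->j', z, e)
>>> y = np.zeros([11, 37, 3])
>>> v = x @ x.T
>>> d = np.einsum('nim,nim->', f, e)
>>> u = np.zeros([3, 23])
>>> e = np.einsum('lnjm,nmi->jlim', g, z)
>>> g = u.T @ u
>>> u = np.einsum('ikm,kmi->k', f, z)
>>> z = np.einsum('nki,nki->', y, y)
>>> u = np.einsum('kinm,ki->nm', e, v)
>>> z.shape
()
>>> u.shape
(3, 37)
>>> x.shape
(2, 37)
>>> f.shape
(3, 7, 37)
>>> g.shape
(23, 23)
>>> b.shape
(3, 7, 37)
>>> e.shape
(2, 2, 3, 37)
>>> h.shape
(37,)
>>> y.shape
(11, 37, 3)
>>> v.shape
(2, 2)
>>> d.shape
()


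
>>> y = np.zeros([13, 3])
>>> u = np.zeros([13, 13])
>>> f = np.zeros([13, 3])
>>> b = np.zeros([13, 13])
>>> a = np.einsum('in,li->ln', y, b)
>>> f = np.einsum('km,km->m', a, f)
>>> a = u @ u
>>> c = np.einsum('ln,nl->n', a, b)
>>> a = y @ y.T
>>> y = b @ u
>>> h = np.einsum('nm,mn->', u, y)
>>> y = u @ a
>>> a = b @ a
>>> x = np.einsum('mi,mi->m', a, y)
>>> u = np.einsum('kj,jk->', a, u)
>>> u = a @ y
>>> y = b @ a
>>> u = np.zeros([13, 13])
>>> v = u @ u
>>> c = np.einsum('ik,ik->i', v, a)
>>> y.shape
(13, 13)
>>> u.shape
(13, 13)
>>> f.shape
(3,)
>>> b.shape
(13, 13)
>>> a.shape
(13, 13)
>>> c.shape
(13,)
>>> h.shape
()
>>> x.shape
(13,)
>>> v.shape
(13, 13)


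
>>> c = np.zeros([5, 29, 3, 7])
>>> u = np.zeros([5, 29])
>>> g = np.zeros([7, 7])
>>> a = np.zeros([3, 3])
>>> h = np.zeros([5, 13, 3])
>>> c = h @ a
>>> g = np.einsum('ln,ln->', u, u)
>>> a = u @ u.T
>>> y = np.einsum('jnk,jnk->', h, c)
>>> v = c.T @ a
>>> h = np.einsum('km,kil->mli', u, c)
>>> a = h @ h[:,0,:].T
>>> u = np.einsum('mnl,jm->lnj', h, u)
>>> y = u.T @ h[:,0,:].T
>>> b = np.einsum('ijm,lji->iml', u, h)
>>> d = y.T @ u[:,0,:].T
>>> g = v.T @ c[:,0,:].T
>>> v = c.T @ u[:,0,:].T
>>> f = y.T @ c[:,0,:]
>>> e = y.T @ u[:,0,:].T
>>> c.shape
(5, 13, 3)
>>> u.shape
(13, 3, 5)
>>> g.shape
(5, 13, 5)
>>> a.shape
(29, 3, 29)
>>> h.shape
(29, 3, 13)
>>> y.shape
(5, 3, 29)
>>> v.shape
(3, 13, 13)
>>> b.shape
(13, 5, 29)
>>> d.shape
(29, 3, 13)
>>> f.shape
(29, 3, 3)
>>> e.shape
(29, 3, 13)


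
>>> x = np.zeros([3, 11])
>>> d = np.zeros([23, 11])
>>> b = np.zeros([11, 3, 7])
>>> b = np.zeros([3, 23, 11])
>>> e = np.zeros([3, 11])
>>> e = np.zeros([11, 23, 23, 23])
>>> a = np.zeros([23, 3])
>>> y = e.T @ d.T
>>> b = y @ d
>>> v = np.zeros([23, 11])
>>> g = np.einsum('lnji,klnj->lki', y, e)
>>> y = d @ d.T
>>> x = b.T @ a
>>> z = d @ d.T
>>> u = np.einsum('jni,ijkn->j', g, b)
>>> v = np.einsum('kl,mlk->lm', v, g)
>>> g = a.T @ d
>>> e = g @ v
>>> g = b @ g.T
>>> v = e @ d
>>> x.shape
(11, 23, 23, 3)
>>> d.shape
(23, 11)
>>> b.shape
(23, 23, 23, 11)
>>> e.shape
(3, 23)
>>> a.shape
(23, 3)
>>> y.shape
(23, 23)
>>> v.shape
(3, 11)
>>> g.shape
(23, 23, 23, 3)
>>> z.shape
(23, 23)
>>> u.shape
(23,)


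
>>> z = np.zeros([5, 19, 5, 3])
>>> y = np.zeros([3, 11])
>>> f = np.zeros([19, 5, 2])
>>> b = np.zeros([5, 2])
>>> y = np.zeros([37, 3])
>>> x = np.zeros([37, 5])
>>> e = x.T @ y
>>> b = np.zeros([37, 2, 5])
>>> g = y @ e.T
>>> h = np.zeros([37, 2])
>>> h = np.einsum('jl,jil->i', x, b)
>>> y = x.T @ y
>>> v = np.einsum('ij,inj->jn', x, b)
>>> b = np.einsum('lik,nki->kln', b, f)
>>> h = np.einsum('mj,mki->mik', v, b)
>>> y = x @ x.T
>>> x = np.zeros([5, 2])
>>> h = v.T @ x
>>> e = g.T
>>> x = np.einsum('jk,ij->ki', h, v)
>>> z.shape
(5, 19, 5, 3)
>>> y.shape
(37, 37)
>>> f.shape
(19, 5, 2)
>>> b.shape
(5, 37, 19)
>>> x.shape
(2, 5)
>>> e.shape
(5, 37)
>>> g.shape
(37, 5)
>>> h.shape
(2, 2)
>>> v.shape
(5, 2)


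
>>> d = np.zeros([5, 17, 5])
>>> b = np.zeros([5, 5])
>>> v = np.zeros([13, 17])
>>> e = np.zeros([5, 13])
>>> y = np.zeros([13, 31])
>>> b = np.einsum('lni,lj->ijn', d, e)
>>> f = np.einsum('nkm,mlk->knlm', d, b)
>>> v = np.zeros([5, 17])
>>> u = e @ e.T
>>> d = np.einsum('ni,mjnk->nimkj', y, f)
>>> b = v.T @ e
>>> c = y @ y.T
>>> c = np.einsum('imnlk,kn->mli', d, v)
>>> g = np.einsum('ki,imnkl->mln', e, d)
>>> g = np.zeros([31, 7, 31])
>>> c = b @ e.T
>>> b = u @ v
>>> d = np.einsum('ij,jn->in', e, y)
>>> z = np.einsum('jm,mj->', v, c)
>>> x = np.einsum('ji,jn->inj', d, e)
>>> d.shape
(5, 31)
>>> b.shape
(5, 17)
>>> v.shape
(5, 17)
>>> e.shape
(5, 13)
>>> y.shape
(13, 31)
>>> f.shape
(17, 5, 13, 5)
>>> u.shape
(5, 5)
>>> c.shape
(17, 5)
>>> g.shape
(31, 7, 31)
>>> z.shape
()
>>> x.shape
(31, 13, 5)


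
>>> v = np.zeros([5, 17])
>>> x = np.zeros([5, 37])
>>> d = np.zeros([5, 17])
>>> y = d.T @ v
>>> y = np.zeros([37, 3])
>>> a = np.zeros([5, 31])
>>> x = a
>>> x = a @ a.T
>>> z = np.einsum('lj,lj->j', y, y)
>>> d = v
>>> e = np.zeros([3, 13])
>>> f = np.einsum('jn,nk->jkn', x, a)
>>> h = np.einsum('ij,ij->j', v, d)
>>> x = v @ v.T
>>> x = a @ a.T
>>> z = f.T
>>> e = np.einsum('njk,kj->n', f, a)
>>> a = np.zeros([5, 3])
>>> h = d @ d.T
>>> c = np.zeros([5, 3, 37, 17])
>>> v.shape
(5, 17)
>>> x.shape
(5, 5)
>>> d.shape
(5, 17)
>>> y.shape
(37, 3)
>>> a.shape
(5, 3)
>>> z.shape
(5, 31, 5)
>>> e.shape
(5,)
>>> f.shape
(5, 31, 5)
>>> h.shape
(5, 5)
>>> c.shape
(5, 3, 37, 17)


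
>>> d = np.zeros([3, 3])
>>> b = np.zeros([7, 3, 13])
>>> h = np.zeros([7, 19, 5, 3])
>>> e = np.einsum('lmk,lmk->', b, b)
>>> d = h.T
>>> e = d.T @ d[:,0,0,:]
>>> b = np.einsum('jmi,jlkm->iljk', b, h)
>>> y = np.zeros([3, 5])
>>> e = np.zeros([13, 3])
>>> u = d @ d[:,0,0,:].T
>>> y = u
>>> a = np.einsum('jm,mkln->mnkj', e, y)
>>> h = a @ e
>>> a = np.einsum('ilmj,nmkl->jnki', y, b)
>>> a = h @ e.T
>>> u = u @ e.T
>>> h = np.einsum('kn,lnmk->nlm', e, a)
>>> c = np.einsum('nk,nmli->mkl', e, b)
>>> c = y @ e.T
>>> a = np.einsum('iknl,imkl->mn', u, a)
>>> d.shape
(3, 5, 19, 7)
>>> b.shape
(13, 19, 7, 5)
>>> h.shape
(3, 3, 5)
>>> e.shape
(13, 3)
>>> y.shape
(3, 5, 19, 3)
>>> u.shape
(3, 5, 19, 13)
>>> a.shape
(3, 19)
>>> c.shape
(3, 5, 19, 13)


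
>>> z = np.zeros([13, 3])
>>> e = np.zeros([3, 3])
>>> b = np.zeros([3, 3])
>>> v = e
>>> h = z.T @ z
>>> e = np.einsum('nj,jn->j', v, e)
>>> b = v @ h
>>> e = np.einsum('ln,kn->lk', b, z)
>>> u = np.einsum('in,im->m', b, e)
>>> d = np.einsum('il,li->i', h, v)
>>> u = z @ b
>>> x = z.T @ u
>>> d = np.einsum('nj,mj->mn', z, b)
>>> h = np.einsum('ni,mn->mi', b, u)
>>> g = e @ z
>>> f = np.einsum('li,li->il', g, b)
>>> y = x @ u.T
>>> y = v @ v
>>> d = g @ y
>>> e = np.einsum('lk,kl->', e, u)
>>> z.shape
(13, 3)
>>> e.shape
()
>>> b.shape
(3, 3)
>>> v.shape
(3, 3)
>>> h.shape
(13, 3)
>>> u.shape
(13, 3)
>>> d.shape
(3, 3)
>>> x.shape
(3, 3)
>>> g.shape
(3, 3)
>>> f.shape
(3, 3)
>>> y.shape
(3, 3)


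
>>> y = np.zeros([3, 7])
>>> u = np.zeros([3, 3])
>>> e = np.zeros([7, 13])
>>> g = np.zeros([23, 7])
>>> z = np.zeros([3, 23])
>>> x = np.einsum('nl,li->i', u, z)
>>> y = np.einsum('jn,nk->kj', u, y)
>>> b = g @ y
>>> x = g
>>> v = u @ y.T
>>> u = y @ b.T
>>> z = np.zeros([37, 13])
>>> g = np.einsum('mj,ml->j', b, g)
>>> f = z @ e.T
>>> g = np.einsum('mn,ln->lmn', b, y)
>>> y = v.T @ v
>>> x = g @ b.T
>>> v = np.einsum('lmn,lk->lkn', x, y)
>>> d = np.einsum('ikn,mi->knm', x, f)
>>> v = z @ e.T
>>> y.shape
(7, 7)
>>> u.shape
(7, 23)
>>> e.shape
(7, 13)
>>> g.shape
(7, 23, 3)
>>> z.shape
(37, 13)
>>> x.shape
(7, 23, 23)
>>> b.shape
(23, 3)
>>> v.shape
(37, 7)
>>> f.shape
(37, 7)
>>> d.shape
(23, 23, 37)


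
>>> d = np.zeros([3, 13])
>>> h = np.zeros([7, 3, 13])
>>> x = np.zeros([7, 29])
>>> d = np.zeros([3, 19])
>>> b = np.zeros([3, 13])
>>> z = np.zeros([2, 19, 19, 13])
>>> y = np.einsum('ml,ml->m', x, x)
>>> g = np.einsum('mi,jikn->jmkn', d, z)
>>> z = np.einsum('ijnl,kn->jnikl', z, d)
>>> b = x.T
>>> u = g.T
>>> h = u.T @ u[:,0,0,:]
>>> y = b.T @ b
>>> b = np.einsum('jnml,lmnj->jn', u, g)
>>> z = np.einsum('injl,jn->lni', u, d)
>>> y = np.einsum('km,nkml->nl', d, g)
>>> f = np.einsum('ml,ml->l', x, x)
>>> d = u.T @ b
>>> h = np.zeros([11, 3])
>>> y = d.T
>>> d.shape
(2, 3, 19, 19)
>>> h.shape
(11, 3)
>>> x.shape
(7, 29)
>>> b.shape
(13, 19)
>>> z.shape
(2, 19, 13)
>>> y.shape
(19, 19, 3, 2)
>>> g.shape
(2, 3, 19, 13)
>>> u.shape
(13, 19, 3, 2)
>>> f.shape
(29,)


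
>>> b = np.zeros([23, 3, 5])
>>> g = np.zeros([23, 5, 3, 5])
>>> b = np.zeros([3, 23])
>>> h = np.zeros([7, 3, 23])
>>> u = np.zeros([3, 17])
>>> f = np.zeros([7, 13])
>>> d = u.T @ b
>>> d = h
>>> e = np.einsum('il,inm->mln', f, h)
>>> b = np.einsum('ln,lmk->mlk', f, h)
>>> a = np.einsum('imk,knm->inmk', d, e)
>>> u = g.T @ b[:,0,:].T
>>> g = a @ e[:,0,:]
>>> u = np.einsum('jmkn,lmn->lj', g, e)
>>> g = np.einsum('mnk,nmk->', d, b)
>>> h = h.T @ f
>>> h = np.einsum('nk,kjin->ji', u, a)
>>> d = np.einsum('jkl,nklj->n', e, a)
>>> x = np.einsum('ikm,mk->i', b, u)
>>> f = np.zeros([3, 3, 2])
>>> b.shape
(3, 7, 23)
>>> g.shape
()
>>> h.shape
(13, 3)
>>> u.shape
(23, 7)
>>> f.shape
(3, 3, 2)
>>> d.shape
(7,)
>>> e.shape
(23, 13, 3)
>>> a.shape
(7, 13, 3, 23)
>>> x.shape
(3,)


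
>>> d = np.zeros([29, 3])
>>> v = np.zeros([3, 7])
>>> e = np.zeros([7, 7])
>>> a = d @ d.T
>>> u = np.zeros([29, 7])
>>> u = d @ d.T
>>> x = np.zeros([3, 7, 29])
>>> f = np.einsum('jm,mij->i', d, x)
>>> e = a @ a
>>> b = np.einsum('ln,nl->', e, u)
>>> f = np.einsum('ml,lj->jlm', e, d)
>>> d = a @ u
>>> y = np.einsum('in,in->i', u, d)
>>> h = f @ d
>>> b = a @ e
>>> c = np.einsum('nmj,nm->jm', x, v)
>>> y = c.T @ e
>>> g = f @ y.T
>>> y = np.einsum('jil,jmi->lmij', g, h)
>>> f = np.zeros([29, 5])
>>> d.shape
(29, 29)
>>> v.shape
(3, 7)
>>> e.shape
(29, 29)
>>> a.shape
(29, 29)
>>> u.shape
(29, 29)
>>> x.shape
(3, 7, 29)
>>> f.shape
(29, 5)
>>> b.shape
(29, 29)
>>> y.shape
(7, 29, 29, 3)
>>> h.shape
(3, 29, 29)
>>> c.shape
(29, 7)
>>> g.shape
(3, 29, 7)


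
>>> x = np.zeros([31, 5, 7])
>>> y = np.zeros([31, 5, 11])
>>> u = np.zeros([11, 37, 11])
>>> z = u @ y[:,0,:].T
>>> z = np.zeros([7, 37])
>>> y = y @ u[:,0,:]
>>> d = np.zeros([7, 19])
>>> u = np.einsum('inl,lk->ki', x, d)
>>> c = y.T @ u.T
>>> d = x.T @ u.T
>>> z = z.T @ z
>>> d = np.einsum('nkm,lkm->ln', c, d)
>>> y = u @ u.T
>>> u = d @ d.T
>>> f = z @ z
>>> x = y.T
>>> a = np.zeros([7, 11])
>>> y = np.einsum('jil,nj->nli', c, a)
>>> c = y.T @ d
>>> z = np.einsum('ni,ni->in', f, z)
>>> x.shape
(19, 19)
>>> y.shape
(7, 19, 5)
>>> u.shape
(7, 7)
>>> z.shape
(37, 37)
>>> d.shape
(7, 11)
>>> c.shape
(5, 19, 11)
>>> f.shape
(37, 37)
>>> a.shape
(7, 11)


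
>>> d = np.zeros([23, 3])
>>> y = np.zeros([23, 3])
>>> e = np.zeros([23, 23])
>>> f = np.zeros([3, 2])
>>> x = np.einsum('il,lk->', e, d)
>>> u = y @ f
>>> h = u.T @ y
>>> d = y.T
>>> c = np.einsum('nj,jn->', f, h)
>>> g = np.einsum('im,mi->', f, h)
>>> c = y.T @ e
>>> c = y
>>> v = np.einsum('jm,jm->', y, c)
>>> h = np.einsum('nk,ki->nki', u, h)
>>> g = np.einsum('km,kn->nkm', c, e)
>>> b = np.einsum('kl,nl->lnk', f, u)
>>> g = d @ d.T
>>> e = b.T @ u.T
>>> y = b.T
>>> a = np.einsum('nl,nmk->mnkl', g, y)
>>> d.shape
(3, 23)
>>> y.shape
(3, 23, 2)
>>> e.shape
(3, 23, 23)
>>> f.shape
(3, 2)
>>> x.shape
()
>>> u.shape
(23, 2)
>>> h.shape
(23, 2, 3)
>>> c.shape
(23, 3)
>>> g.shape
(3, 3)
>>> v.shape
()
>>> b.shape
(2, 23, 3)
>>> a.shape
(23, 3, 2, 3)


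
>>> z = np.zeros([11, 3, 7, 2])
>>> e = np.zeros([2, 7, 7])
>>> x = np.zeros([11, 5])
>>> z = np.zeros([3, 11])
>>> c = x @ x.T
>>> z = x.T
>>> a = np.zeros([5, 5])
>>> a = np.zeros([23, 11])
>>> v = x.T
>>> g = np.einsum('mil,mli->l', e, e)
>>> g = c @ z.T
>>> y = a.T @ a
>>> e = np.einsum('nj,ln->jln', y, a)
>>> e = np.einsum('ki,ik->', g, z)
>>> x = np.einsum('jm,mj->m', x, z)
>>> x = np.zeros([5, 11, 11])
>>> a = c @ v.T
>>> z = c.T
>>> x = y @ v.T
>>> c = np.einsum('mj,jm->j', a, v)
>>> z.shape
(11, 11)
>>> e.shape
()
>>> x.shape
(11, 5)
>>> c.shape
(5,)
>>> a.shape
(11, 5)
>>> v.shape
(5, 11)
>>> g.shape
(11, 5)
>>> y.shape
(11, 11)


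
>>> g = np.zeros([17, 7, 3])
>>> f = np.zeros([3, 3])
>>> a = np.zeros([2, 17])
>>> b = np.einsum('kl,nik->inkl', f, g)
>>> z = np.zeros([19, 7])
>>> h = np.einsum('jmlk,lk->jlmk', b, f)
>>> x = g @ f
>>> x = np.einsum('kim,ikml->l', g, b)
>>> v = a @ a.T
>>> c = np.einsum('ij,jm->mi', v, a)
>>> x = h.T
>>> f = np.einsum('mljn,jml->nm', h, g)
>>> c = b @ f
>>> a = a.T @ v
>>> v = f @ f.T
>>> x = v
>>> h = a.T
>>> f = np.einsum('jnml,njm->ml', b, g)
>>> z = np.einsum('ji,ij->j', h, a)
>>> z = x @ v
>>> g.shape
(17, 7, 3)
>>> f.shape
(3, 3)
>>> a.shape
(17, 2)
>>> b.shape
(7, 17, 3, 3)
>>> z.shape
(3, 3)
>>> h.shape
(2, 17)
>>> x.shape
(3, 3)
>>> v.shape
(3, 3)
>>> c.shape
(7, 17, 3, 7)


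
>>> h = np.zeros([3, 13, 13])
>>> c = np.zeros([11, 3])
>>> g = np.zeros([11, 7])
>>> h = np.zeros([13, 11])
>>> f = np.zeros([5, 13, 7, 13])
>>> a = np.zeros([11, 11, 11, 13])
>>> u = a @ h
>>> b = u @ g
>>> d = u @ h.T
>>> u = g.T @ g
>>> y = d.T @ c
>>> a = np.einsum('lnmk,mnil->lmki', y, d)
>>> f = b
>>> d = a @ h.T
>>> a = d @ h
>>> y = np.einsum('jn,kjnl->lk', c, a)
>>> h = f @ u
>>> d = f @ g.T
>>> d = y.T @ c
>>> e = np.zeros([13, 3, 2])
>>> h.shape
(11, 11, 11, 7)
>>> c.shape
(11, 3)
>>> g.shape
(11, 7)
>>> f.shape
(11, 11, 11, 7)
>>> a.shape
(13, 11, 3, 11)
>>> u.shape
(7, 7)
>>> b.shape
(11, 11, 11, 7)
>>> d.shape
(13, 3)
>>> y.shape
(11, 13)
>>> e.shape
(13, 3, 2)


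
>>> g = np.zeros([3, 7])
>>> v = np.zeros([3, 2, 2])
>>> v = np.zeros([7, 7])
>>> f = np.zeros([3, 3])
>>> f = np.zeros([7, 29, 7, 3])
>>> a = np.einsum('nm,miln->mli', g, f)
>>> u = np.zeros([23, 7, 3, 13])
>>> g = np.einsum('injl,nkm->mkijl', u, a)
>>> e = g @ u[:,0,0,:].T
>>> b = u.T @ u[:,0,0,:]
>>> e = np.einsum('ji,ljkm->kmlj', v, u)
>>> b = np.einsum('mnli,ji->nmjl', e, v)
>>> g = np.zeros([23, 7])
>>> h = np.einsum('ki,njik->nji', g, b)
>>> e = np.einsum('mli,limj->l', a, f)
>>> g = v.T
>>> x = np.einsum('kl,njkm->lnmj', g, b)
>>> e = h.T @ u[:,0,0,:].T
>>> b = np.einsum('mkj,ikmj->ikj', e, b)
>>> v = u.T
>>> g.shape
(7, 7)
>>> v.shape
(13, 3, 7, 23)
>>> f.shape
(7, 29, 7, 3)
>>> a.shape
(7, 7, 29)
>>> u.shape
(23, 7, 3, 13)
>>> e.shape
(7, 3, 23)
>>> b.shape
(13, 3, 23)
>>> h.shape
(13, 3, 7)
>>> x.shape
(7, 13, 23, 3)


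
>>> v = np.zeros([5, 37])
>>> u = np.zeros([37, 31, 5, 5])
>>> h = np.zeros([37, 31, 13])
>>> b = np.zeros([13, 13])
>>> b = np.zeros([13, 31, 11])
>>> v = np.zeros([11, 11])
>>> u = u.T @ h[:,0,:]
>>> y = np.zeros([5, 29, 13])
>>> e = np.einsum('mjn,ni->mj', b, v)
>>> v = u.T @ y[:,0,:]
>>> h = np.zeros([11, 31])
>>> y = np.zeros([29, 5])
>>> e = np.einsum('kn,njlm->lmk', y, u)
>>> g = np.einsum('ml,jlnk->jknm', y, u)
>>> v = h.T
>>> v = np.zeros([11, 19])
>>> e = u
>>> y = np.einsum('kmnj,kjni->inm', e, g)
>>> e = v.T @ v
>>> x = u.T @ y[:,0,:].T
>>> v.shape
(11, 19)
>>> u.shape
(5, 5, 31, 13)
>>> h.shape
(11, 31)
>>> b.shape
(13, 31, 11)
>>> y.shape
(29, 31, 5)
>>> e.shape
(19, 19)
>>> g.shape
(5, 13, 31, 29)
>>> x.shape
(13, 31, 5, 29)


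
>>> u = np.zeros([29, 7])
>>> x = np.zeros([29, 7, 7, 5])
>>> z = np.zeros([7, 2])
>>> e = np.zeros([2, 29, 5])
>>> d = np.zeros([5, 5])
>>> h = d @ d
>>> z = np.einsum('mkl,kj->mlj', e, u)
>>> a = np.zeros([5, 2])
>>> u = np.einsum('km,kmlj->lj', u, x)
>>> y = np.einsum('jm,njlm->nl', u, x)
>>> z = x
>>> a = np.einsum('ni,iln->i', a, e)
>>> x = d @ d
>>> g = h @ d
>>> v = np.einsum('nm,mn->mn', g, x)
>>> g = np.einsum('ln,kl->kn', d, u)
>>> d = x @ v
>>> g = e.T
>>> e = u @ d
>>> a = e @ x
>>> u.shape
(7, 5)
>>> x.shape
(5, 5)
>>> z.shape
(29, 7, 7, 5)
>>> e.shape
(7, 5)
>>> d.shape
(5, 5)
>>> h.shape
(5, 5)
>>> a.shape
(7, 5)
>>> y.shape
(29, 7)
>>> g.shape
(5, 29, 2)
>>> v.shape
(5, 5)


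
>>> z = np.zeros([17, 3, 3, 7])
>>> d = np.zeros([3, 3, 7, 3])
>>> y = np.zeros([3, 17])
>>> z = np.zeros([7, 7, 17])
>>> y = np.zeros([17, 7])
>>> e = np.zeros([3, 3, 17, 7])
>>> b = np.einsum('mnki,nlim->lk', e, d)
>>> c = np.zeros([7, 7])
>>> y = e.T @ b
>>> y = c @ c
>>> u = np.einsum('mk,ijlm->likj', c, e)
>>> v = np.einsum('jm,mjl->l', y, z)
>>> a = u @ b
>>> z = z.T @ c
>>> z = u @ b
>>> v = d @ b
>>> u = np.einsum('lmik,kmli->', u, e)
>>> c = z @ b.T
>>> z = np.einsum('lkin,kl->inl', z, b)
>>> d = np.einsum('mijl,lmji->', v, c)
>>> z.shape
(7, 17, 17)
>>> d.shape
()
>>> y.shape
(7, 7)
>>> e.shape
(3, 3, 17, 7)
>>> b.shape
(3, 17)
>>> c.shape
(17, 3, 7, 3)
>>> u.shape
()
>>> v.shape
(3, 3, 7, 17)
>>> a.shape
(17, 3, 7, 17)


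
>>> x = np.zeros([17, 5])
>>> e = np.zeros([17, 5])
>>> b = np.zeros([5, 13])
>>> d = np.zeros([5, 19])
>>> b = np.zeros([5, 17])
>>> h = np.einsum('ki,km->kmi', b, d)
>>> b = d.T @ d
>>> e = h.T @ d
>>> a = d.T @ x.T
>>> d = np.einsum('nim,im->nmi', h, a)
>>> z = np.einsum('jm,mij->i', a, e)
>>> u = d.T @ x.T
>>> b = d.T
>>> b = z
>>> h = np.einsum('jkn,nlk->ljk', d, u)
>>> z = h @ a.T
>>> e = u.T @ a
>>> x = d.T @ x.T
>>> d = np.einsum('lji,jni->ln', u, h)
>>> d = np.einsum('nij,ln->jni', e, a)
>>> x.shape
(19, 17, 17)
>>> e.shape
(17, 17, 17)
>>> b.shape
(19,)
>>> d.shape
(17, 17, 17)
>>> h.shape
(17, 5, 17)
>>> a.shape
(19, 17)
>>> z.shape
(17, 5, 19)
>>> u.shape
(19, 17, 17)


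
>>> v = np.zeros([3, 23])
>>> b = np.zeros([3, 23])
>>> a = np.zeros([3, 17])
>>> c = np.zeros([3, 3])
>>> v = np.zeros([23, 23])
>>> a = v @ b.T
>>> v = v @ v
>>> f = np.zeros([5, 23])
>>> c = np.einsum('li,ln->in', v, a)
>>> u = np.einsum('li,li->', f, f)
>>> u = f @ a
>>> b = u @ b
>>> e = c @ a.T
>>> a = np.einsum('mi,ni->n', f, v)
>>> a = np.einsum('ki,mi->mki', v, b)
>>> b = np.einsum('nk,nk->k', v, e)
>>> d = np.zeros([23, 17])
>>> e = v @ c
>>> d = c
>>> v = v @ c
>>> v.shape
(23, 3)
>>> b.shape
(23,)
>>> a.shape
(5, 23, 23)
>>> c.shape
(23, 3)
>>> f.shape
(5, 23)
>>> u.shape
(5, 3)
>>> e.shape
(23, 3)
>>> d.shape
(23, 3)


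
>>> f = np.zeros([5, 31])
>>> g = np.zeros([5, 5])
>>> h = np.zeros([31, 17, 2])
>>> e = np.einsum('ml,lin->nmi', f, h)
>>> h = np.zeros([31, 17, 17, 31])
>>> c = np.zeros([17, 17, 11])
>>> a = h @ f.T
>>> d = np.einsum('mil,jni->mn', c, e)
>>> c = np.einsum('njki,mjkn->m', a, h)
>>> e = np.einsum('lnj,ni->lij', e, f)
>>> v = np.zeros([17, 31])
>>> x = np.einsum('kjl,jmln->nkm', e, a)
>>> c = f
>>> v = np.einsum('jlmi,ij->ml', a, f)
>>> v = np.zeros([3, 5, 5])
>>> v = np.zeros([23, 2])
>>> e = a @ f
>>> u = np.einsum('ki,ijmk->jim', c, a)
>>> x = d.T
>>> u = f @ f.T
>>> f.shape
(5, 31)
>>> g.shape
(5, 5)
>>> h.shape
(31, 17, 17, 31)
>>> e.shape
(31, 17, 17, 31)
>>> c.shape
(5, 31)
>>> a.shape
(31, 17, 17, 5)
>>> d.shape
(17, 5)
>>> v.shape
(23, 2)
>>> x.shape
(5, 17)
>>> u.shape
(5, 5)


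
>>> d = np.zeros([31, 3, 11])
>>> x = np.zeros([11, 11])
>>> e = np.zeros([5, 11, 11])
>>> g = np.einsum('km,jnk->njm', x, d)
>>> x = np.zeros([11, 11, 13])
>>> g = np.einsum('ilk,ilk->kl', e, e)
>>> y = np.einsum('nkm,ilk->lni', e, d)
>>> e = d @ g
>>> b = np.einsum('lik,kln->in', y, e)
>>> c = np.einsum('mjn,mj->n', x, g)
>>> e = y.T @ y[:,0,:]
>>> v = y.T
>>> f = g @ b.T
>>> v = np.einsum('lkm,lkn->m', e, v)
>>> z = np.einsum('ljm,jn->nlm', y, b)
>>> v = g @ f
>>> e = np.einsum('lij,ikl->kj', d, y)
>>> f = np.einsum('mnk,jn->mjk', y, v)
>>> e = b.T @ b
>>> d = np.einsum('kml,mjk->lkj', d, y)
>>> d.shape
(11, 31, 5)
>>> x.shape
(11, 11, 13)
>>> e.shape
(11, 11)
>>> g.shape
(11, 11)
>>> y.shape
(3, 5, 31)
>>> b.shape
(5, 11)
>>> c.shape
(13,)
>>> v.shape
(11, 5)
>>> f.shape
(3, 11, 31)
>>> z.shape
(11, 3, 31)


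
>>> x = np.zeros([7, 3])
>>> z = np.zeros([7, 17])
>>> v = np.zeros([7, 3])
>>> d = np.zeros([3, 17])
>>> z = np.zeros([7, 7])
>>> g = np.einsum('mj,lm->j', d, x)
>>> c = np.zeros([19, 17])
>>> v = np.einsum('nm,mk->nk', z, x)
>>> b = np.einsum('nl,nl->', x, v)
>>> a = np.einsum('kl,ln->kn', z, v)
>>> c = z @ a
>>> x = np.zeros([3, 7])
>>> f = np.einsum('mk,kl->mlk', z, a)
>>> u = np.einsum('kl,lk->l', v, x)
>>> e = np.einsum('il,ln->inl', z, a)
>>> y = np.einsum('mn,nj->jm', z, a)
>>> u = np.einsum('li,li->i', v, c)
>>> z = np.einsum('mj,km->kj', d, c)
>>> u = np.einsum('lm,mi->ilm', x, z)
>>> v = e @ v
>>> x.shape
(3, 7)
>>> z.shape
(7, 17)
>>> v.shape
(7, 3, 3)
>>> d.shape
(3, 17)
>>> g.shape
(17,)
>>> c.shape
(7, 3)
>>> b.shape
()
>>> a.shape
(7, 3)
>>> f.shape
(7, 3, 7)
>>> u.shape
(17, 3, 7)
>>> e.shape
(7, 3, 7)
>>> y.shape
(3, 7)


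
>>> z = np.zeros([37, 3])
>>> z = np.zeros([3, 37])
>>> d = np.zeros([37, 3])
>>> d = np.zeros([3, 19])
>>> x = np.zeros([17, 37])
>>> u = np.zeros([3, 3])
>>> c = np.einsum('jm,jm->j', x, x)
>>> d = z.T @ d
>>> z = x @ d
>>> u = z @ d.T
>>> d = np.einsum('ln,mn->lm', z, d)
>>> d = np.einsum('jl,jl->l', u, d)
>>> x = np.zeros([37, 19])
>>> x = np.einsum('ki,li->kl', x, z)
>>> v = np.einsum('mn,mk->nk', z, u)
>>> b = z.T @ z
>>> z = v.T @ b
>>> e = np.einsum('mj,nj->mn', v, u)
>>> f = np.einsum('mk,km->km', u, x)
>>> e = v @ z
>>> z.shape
(37, 19)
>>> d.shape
(37,)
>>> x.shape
(37, 17)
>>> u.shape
(17, 37)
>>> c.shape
(17,)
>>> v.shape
(19, 37)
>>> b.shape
(19, 19)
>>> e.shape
(19, 19)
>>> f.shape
(37, 17)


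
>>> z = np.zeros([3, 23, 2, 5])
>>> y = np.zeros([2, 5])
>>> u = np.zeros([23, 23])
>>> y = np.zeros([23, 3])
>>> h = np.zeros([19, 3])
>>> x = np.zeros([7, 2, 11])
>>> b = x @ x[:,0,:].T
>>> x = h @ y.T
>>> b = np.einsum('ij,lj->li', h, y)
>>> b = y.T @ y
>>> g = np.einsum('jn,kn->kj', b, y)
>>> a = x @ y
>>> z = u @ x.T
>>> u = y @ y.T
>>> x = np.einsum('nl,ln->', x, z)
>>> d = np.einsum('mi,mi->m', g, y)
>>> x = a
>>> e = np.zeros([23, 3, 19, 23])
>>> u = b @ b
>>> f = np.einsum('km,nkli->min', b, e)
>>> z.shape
(23, 19)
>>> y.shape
(23, 3)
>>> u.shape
(3, 3)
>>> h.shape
(19, 3)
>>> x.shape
(19, 3)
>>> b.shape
(3, 3)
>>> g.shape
(23, 3)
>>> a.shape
(19, 3)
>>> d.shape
(23,)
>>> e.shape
(23, 3, 19, 23)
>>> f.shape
(3, 23, 23)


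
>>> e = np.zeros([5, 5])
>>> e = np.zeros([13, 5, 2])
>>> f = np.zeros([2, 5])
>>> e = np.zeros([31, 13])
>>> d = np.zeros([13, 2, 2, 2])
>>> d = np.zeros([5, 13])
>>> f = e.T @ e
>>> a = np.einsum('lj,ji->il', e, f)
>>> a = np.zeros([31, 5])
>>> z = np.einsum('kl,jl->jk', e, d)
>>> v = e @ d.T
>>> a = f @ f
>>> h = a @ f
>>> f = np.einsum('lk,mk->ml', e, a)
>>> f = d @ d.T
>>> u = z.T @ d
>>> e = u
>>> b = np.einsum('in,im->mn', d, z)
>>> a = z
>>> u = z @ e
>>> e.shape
(31, 13)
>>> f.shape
(5, 5)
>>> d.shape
(5, 13)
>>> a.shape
(5, 31)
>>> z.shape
(5, 31)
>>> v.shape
(31, 5)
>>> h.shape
(13, 13)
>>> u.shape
(5, 13)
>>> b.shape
(31, 13)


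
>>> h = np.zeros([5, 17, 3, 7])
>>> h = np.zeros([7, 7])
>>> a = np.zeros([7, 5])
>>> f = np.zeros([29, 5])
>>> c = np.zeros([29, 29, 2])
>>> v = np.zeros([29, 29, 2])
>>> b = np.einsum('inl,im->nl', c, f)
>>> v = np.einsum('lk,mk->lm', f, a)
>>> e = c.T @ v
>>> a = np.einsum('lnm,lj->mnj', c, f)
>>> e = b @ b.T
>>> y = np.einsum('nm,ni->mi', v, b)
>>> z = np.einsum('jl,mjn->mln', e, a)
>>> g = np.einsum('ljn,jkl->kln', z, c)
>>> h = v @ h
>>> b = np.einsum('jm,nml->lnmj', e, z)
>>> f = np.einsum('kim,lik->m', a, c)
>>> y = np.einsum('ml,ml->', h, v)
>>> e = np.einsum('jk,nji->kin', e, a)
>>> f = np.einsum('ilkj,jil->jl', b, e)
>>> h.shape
(29, 7)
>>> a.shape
(2, 29, 5)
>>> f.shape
(29, 2)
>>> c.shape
(29, 29, 2)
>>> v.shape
(29, 7)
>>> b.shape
(5, 2, 29, 29)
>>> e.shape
(29, 5, 2)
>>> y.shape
()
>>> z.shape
(2, 29, 5)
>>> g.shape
(29, 2, 5)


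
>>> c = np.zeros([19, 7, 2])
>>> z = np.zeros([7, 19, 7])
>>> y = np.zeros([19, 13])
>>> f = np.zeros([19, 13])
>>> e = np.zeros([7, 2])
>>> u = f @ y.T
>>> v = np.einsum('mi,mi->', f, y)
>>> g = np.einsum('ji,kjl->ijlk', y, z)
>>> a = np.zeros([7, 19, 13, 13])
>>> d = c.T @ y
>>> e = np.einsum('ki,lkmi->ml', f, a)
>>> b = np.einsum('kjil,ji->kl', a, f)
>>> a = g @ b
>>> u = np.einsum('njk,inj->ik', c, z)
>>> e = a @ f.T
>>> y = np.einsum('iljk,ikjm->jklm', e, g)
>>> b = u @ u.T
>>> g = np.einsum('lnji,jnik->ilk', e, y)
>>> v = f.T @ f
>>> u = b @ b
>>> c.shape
(19, 7, 2)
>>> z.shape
(7, 19, 7)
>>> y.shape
(7, 19, 19, 7)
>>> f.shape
(19, 13)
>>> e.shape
(13, 19, 7, 19)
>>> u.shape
(7, 7)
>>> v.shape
(13, 13)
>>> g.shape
(19, 13, 7)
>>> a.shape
(13, 19, 7, 13)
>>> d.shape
(2, 7, 13)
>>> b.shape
(7, 7)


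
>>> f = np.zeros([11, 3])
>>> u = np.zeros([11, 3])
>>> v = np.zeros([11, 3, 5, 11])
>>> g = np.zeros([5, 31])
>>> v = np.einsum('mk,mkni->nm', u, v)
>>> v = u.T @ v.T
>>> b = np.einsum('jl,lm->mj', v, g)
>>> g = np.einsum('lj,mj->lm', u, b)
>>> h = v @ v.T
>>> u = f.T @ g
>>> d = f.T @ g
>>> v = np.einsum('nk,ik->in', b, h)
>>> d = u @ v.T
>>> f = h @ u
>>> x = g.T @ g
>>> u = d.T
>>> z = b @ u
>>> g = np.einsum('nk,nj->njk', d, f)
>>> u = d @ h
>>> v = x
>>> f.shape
(3, 31)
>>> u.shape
(3, 3)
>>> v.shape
(31, 31)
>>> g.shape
(3, 31, 3)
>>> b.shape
(31, 3)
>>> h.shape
(3, 3)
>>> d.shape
(3, 3)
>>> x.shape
(31, 31)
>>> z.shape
(31, 3)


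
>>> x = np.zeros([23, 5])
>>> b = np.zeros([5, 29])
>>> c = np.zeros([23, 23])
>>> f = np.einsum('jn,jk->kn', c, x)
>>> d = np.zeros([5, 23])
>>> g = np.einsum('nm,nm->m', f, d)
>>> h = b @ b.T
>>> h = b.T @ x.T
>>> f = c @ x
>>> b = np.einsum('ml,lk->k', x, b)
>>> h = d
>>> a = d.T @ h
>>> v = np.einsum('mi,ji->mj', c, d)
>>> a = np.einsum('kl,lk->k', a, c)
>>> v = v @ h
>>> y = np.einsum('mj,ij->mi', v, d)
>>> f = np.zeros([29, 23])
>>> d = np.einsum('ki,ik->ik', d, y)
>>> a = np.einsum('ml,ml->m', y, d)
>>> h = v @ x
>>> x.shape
(23, 5)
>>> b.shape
(29,)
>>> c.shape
(23, 23)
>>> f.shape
(29, 23)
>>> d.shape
(23, 5)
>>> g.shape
(23,)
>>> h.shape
(23, 5)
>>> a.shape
(23,)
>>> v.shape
(23, 23)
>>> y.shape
(23, 5)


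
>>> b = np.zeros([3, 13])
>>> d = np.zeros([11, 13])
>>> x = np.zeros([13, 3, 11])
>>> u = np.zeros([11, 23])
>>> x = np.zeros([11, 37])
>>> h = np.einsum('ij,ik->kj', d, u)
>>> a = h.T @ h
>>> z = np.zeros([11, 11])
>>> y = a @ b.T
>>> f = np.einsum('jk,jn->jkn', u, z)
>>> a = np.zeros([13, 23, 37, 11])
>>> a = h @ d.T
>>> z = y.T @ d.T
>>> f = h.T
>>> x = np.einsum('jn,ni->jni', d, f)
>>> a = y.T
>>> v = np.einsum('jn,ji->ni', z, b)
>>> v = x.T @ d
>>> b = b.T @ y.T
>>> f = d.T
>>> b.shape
(13, 13)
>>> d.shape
(11, 13)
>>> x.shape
(11, 13, 23)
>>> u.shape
(11, 23)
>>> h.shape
(23, 13)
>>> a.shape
(3, 13)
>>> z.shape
(3, 11)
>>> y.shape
(13, 3)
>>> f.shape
(13, 11)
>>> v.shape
(23, 13, 13)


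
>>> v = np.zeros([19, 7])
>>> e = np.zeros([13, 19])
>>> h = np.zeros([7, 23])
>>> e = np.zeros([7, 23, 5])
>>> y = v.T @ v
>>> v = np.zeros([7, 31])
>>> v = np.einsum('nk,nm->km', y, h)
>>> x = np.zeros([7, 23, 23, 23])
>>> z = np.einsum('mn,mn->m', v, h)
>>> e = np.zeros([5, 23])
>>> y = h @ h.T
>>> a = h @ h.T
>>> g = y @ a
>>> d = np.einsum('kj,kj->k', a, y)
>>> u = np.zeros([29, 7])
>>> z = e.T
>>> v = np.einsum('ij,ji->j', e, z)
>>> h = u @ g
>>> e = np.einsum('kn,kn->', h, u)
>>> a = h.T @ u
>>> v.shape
(23,)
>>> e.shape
()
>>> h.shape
(29, 7)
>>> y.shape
(7, 7)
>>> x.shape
(7, 23, 23, 23)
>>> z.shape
(23, 5)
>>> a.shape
(7, 7)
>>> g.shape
(7, 7)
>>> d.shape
(7,)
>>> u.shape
(29, 7)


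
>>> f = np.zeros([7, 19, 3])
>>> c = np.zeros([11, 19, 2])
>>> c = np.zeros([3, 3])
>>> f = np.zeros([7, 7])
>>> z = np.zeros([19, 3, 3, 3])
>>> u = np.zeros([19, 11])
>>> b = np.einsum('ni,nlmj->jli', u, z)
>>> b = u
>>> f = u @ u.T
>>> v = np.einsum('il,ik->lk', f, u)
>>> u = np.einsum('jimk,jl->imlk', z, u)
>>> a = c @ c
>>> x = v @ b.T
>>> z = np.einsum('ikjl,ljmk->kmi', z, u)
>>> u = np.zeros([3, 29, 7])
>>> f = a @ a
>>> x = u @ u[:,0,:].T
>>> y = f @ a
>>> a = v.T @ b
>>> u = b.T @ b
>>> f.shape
(3, 3)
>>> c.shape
(3, 3)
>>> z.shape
(3, 11, 19)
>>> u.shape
(11, 11)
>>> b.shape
(19, 11)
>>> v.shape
(19, 11)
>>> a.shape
(11, 11)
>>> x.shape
(3, 29, 3)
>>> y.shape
(3, 3)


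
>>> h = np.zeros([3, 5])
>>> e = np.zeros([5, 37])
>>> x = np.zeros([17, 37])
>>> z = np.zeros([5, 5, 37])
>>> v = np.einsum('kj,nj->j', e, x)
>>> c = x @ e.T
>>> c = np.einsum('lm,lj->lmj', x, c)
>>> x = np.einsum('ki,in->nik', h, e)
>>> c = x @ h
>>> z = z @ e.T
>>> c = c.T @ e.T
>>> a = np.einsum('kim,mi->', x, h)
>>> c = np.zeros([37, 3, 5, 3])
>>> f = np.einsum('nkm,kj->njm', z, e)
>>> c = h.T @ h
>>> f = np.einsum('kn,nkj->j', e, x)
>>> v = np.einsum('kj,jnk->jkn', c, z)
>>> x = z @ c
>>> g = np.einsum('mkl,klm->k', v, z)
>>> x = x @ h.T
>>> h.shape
(3, 5)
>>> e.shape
(5, 37)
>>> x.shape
(5, 5, 3)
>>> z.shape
(5, 5, 5)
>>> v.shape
(5, 5, 5)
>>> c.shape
(5, 5)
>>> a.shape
()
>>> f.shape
(3,)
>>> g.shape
(5,)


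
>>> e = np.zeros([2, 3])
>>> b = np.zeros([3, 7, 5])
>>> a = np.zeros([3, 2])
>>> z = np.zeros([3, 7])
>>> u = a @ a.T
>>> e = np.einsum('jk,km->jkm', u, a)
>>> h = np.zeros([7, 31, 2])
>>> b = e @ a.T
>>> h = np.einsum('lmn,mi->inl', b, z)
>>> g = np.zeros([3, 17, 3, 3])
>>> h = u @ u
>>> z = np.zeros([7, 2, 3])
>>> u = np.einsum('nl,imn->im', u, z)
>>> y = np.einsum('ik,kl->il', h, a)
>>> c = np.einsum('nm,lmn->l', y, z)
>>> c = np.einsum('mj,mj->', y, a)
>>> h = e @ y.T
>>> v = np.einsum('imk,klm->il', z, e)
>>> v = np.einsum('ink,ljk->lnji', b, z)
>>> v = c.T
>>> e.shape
(3, 3, 2)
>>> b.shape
(3, 3, 3)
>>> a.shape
(3, 2)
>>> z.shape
(7, 2, 3)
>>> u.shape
(7, 2)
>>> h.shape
(3, 3, 3)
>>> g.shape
(3, 17, 3, 3)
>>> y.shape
(3, 2)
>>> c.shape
()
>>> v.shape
()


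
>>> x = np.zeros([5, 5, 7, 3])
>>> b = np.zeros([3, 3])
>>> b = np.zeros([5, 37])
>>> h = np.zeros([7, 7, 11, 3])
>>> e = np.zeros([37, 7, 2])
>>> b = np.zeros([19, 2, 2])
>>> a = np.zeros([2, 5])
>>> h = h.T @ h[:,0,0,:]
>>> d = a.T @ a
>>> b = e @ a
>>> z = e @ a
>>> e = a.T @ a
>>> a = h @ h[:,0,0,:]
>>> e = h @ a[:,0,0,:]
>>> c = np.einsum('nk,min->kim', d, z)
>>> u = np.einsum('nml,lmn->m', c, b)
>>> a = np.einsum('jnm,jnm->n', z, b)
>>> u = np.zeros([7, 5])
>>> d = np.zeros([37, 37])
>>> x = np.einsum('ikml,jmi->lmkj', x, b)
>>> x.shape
(3, 7, 5, 37)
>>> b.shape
(37, 7, 5)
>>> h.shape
(3, 11, 7, 3)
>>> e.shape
(3, 11, 7, 3)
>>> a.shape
(7,)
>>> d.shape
(37, 37)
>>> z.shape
(37, 7, 5)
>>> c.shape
(5, 7, 37)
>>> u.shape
(7, 5)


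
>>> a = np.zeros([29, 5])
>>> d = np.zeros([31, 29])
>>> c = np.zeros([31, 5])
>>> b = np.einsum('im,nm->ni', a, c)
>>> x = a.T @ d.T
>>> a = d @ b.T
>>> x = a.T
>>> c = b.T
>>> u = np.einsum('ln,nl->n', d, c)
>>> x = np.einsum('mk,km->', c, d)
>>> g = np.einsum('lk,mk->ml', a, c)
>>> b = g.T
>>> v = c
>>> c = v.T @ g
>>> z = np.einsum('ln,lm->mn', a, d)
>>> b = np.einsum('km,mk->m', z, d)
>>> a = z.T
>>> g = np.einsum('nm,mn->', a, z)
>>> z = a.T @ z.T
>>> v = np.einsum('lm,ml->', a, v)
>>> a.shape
(31, 29)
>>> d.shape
(31, 29)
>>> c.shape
(31, 31)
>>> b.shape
(31,)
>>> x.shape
()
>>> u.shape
(29,)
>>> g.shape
()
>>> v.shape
()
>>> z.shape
(29, 29)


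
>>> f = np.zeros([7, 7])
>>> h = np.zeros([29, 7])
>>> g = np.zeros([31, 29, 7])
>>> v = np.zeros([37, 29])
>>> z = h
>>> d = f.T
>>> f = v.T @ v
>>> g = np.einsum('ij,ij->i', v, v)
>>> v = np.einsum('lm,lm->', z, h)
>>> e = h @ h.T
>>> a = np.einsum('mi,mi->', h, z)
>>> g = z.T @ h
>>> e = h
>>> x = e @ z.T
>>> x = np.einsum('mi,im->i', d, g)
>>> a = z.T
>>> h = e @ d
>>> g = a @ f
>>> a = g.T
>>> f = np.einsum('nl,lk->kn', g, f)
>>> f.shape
(29, 7)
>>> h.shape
(29, 7)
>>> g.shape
(7, 29)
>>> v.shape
()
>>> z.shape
(29, 7)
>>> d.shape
(7, 7)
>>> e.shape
(29, 7)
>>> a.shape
(29, 7)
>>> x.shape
(7,)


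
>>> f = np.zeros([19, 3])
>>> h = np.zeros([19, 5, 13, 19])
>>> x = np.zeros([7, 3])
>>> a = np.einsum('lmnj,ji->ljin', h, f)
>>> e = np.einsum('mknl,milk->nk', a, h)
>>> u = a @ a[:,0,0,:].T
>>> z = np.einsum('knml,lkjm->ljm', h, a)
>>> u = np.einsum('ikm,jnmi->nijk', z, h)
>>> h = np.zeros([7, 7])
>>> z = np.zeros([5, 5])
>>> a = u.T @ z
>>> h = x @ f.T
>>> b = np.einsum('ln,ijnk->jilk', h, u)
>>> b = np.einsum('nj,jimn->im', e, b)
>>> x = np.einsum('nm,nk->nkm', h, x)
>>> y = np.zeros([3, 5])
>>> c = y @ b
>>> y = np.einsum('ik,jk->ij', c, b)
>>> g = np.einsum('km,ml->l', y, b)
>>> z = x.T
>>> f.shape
(19, 3)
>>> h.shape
(7, 19)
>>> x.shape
(7, 3, 19)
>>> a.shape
(3, 19, 19, 5)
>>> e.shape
(3, 19)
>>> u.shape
(5, 19, 19, 3)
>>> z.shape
(19, 3, 7)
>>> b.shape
(5, 7)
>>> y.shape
(3, 5)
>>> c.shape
(3, 7)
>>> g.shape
(7,)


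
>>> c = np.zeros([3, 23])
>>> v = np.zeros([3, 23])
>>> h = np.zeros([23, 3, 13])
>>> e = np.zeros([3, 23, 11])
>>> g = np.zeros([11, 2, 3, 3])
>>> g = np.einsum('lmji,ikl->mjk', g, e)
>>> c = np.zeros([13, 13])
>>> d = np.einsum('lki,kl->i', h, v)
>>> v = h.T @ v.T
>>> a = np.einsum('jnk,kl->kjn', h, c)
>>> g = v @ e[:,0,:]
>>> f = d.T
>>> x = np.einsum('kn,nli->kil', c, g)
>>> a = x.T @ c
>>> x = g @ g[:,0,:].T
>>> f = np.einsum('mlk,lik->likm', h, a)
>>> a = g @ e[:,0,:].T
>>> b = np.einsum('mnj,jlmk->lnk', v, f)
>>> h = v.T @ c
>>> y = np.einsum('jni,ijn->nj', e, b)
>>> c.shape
(13, 13)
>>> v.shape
(13, 3, 3)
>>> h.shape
(3, 3, 13)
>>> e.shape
(3, 23, 11)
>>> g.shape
(13, 3, 11)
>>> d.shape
(13,)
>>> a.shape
(13, 3, 3)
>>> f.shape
(3, 11, 13, 23)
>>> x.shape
(13, 3, 13)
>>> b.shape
(11, 3, 23)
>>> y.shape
(23, 3)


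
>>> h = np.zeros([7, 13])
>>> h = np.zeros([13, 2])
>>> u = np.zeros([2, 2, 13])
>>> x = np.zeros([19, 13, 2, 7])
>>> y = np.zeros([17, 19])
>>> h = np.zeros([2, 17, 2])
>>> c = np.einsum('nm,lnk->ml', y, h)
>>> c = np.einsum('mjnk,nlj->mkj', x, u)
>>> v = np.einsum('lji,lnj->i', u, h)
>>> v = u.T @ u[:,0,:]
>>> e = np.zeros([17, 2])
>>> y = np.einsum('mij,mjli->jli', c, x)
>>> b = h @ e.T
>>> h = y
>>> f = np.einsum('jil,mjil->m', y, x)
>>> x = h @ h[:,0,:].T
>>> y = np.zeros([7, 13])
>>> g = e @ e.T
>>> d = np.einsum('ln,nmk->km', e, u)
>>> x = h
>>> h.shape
(13, 2, 7)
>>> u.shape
(2, 2, 13)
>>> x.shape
(13, 2, 7)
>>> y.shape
(7, 13)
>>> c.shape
(19, 7, 13)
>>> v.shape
(13, 2, 13)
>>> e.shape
(17, 2)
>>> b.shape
(2, 17, 17)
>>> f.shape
(19,)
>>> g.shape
(17, 17)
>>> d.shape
(13, 2)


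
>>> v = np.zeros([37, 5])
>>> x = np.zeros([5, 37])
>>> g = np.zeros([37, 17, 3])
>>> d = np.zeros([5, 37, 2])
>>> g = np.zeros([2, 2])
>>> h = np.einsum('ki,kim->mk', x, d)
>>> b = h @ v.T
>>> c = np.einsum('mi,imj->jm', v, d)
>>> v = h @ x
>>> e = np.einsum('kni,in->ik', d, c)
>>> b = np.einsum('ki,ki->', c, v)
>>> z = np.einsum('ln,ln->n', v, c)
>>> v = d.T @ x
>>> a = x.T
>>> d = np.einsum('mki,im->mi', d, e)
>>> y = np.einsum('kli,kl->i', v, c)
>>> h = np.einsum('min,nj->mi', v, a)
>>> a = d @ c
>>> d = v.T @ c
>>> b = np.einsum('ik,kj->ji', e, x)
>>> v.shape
(2, 37, 37)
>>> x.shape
(5, 37)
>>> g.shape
(2, 2)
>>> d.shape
(37, 37, 37)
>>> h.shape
(2, 37)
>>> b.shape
(37, 2)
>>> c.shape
(2, 37)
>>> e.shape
(2, 5)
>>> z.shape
(37,)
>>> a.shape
(5, 37)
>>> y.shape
(37,)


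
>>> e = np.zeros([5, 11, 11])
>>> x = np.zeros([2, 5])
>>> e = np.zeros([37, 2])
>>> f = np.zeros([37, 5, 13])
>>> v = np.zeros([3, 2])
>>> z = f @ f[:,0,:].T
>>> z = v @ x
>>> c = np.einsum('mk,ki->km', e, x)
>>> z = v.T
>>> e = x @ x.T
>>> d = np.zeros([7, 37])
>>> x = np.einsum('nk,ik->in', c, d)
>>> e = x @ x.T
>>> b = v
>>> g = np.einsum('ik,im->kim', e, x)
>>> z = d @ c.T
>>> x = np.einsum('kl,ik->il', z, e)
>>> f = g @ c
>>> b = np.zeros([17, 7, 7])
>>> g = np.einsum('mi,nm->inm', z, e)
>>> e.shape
(7, 7)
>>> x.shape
(7, 2)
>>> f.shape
(7, 7, 37)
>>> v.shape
(3, 2)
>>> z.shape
(7, 2)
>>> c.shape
(2, 37)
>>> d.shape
(7, 37)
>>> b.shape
(17, 7, 7)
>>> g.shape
(2, 7, 7)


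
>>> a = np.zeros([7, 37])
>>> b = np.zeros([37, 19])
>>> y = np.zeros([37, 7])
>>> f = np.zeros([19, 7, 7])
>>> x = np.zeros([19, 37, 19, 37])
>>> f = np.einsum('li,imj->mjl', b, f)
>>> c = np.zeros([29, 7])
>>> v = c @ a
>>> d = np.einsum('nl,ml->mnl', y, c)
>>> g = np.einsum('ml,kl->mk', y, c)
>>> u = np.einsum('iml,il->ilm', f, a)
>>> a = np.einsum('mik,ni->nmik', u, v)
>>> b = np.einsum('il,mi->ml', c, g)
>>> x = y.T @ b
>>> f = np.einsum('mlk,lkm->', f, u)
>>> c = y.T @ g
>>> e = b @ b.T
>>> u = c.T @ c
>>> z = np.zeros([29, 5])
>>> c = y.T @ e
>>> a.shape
(29, 7, 37, 7)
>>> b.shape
(37, 7)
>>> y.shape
(37, 7)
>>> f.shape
()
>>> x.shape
(7, 7)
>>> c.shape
(7, 37)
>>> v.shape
(29, 37)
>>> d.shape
(29, 37, 7)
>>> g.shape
(37, 29)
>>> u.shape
(29, 29)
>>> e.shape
(37, 37)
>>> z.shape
(29, 5)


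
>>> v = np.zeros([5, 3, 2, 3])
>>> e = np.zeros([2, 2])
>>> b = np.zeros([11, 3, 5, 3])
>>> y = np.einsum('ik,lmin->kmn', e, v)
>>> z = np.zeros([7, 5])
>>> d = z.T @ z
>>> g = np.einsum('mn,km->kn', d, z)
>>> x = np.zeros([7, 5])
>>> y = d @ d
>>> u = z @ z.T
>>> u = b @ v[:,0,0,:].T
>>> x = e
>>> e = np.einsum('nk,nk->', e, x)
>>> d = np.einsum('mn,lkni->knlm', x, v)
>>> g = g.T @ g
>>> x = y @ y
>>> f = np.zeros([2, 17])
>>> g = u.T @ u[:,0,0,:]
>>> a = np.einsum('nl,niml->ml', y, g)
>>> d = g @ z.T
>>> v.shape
(5, 3, 2, 3)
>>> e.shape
()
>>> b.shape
(11, 3, 5, 3)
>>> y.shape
(5, 5)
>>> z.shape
(7, 5)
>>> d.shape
(5, 5, 3, 7)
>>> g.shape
(5, 5, 3, 5)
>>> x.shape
(5, 5)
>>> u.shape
(11, 3, 5, 5)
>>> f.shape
(2, 17)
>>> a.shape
(3, 5)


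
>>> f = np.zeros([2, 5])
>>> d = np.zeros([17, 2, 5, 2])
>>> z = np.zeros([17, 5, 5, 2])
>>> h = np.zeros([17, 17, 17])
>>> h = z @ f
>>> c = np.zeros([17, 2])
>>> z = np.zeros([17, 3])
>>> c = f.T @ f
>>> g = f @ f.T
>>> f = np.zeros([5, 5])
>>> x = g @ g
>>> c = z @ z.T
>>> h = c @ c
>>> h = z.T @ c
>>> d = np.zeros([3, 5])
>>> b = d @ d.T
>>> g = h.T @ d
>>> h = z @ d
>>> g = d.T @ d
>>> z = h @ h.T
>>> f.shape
(5, 5)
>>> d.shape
(3, 5)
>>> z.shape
(17, 17)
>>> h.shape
(17, 5)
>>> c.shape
(17, 17)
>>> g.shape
(5, 5)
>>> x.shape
(2, 2)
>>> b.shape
(3, 3)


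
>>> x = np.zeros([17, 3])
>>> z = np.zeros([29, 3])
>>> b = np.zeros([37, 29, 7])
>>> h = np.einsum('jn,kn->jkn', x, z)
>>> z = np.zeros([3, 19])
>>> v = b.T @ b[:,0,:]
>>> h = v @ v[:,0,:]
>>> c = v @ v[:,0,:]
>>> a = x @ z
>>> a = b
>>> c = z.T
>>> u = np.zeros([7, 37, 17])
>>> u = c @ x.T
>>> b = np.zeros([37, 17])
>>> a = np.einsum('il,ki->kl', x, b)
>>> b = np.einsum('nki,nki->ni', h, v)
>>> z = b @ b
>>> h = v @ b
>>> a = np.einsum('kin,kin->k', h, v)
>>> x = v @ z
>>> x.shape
(7, 29, 7)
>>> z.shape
(7, 7)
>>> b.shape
(7, 7)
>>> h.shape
(7, 29, 7)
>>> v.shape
(7, 29, 7)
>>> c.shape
(19, 3)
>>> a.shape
(7,)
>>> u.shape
(19, 17)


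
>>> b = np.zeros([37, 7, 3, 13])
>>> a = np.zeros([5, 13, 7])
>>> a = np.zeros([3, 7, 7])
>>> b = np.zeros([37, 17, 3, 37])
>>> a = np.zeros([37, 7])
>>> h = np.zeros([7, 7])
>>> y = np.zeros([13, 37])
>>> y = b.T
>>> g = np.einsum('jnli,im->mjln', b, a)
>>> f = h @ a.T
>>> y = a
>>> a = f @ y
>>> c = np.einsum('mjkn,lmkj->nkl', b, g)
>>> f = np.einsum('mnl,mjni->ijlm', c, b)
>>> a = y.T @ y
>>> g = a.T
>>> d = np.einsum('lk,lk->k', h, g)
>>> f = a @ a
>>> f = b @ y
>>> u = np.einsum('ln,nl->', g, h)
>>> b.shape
(37, 17, 3, 37)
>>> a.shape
(7, 7)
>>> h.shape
(7, 7)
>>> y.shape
(37, 7)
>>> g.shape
(7, 7)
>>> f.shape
(37, 17, 3, 7)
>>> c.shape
(37, 3, 7)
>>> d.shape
(7,)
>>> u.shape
()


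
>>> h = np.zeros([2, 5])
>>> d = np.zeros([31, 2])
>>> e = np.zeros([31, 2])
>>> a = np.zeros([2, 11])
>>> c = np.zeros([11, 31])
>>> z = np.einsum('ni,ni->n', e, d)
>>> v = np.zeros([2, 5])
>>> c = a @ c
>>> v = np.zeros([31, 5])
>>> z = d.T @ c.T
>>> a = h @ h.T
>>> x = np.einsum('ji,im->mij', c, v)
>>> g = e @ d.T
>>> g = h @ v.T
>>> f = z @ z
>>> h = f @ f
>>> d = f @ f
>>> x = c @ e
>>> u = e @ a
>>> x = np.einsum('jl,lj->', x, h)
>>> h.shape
(2, 2)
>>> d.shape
(2, 2)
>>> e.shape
(31, 2)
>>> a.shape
(2, 2)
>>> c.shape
(2, 31)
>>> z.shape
(2, 2)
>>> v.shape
(31, 5)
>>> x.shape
()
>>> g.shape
(2, 31)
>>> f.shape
(2, 2)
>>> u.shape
(31, 2)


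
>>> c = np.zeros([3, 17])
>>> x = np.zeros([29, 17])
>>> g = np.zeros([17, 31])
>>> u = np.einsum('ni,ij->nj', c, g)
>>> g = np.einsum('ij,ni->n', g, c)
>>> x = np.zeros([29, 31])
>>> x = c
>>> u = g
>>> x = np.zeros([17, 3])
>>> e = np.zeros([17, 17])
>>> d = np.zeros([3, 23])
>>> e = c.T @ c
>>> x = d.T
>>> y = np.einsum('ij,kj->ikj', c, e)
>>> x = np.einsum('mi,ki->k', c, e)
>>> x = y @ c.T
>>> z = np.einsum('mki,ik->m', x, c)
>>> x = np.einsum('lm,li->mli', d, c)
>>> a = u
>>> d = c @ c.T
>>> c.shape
(3, 17)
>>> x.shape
(23, 3, 17)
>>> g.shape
(3,)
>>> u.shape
(3,)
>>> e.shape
(17, 17)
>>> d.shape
(3, 3)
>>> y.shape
(3, 17, 17)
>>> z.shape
(3,)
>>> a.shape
(3,)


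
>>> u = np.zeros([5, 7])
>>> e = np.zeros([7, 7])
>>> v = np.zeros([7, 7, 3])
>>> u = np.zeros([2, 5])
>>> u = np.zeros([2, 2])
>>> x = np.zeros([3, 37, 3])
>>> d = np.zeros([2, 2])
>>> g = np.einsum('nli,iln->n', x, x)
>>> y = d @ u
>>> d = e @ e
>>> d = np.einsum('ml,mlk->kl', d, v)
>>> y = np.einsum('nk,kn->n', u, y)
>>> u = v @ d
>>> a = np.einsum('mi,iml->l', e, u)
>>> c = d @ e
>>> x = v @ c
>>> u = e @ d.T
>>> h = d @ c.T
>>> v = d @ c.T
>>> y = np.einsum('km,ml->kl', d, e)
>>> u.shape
(7, 3)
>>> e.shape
(7, 7)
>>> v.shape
(3, 3)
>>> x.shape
(7, 7, 7)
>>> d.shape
(3, 7)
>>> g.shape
(3,)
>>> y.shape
(3, 7)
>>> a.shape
(7,)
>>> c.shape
(3, 7)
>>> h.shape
(3, 3)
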